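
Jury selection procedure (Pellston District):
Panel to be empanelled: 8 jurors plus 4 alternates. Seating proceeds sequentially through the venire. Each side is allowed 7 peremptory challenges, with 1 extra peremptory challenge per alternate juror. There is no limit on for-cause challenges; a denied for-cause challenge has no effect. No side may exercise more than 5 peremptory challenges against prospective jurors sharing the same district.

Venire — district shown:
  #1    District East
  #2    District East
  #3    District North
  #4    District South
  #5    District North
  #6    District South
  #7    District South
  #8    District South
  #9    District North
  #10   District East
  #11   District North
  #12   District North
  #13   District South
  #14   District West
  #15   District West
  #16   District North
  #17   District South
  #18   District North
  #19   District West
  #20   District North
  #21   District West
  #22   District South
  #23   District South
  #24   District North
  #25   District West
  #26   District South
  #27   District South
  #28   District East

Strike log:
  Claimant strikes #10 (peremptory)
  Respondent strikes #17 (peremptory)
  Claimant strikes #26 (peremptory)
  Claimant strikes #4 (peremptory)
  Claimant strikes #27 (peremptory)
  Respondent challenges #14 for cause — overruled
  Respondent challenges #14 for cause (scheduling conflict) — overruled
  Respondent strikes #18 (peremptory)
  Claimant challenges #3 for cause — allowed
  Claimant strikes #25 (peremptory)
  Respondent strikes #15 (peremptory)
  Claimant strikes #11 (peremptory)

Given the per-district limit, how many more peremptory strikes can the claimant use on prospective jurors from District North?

4

Claimant peremptories so far: #10, #26, #4, #27, #25, #11 — 6 of 11 used, 5 left overall.
Against District North: #11 — 1 used; per-district cap 5 leaves 4.
Binding limit: min(5, 4) = 4.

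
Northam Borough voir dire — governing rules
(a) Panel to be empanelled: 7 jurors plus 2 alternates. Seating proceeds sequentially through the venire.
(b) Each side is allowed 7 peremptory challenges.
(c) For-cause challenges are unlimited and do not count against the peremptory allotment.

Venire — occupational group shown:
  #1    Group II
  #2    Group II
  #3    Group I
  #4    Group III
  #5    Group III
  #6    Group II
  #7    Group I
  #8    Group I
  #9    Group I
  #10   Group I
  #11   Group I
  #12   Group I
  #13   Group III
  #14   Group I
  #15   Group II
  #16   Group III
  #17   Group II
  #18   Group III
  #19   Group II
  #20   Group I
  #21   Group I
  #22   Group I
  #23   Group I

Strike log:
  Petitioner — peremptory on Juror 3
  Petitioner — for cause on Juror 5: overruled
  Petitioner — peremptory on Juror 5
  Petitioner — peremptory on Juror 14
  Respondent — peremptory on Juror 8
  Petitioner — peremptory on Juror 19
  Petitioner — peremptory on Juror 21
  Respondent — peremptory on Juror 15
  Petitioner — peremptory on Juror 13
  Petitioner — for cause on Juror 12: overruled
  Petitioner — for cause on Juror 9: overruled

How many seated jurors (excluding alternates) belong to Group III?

Removed: #3, #5, #8, #13, #14, #15, #19, #21.
Seated jurors 1–7: #1, #2, #4, #6, #7, #9, #10 (alternates #11, #12 not counted).
Of those, in Group III: #4 → 1.

1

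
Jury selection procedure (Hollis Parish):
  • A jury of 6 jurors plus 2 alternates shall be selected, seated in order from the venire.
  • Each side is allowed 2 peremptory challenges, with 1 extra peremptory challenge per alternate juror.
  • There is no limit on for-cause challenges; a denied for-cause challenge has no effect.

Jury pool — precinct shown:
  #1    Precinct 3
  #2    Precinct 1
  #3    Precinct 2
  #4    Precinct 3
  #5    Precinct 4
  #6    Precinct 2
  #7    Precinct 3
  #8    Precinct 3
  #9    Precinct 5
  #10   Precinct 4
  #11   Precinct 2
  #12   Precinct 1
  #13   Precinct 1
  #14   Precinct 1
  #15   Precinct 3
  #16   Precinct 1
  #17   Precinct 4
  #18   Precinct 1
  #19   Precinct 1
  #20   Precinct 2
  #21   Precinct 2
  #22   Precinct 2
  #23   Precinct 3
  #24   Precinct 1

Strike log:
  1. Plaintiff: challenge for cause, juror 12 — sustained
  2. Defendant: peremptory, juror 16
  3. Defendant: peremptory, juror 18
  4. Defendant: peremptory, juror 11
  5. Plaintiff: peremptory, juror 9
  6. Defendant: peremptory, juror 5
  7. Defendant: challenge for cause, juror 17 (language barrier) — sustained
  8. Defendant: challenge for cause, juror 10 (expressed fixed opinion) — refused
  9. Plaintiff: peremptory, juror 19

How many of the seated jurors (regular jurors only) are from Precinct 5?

0

Removed: #5, #9, #11, #12, #16, #17, #18, #19.
Seated jurors 1–6: #1, #2, #3, #4, #6, #7 (alternates #8, #10 not counted).
None of those are in Precinct 5 → 0.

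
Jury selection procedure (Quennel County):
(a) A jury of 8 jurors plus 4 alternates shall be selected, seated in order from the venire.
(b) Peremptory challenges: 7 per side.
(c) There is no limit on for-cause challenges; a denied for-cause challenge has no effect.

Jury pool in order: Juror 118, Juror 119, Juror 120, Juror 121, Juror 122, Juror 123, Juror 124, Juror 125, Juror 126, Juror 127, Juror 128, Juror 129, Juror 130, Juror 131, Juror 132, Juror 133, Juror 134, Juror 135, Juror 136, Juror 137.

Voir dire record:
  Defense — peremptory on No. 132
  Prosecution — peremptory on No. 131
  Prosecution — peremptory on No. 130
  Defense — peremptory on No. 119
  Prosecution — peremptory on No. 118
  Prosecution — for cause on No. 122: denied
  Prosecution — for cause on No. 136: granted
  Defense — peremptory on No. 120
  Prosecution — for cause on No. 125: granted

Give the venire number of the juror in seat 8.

Removed: #118, #119, #120, #125, #130, #131, #132, #136. (#122 stays — for-cause denied.)
Seating in order: seats 1–8 → #121, #122, #123, #124, #126, #127, #128, #129; alternates → #133, #134, #135, #137.
So seat 8 is #129.

129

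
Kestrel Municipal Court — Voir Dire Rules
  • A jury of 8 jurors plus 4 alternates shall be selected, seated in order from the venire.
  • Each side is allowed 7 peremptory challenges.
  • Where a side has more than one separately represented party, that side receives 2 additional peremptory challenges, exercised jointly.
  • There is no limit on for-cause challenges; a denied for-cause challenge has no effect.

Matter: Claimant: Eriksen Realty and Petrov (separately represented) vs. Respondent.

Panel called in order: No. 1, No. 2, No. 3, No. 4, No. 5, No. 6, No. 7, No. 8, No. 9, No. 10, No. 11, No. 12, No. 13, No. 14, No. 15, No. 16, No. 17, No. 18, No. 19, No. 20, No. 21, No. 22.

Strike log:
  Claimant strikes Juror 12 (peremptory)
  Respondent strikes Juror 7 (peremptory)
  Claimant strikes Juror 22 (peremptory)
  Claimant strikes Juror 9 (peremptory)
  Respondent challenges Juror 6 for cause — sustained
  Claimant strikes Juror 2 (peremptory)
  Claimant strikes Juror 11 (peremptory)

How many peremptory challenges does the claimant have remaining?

4

Claimant allotment: 7 base + 2 multi-party = 9.
Claimant peremptories used: #12, #22, #9, #2, #11 — 5.
Remaining: 9 − 5 = 4.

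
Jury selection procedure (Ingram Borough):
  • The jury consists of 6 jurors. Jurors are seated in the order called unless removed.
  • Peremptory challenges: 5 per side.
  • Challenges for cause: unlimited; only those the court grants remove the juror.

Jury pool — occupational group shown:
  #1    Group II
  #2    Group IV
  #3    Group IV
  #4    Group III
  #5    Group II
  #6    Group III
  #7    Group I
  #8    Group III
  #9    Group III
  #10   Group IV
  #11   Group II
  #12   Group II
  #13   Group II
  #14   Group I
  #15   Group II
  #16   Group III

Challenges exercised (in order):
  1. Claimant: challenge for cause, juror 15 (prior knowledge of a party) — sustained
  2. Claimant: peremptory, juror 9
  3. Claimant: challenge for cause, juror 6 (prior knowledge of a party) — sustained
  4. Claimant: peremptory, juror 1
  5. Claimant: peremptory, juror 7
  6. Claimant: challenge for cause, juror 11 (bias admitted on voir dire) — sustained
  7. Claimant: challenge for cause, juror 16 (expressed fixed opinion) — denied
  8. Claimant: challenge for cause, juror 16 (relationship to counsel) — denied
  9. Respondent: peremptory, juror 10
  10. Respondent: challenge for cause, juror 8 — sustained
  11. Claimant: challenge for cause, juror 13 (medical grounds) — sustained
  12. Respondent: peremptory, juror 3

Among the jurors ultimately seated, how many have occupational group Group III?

2

Removed: #1, #3, #6, #7, #8, #9, #10, #11, #13, #15.
Seated jurors 1–6: #2, #4, #5, #12, #14, #16.
Of those, in Group III: #4, #16 → 2.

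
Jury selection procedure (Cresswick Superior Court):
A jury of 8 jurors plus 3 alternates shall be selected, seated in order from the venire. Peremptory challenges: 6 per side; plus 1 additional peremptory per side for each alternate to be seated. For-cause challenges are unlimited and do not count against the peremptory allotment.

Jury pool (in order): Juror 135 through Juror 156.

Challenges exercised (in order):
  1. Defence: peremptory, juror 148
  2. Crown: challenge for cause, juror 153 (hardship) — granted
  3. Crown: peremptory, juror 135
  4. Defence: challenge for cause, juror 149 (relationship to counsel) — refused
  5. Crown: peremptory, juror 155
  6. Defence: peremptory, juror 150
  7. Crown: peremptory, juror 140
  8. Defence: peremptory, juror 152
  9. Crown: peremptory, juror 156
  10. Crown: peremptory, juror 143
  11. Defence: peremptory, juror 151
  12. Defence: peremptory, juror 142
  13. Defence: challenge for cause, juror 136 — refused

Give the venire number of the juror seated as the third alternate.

Removed: #135, #140, #142, #143, #148, #150, #151, #152, #153, #155, #156. (#136, #149 stay — for-cause denied.)
Seating in order: seats 1–8 → #136, #137, #138, #139, #141, #144, #145, #146; alternates → #147, #149, #154.
So alternate 3 is #154.

154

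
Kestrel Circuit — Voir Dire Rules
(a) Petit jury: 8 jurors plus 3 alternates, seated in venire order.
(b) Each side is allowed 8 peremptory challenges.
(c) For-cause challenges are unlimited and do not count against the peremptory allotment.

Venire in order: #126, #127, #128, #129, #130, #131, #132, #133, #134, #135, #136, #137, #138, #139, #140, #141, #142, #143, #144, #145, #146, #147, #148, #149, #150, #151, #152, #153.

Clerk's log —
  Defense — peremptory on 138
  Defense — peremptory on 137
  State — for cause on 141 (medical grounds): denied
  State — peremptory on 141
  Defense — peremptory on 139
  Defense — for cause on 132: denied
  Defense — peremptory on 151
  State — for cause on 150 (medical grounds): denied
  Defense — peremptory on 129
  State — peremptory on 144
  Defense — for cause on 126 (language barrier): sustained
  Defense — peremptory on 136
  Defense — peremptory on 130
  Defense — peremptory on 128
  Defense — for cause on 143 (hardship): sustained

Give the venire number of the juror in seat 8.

142

Removed: #126, #128, #129, #130, #136, #137, #138, #139, #141, #143, #144, #151. (#132, #150 stay — for-cause denied.)
Seating in order: seats 1–8 → #127, #131, #132, #133, #134, #135, #140, #142; alternates → #145, #146, #147.
So seat 8 is #142.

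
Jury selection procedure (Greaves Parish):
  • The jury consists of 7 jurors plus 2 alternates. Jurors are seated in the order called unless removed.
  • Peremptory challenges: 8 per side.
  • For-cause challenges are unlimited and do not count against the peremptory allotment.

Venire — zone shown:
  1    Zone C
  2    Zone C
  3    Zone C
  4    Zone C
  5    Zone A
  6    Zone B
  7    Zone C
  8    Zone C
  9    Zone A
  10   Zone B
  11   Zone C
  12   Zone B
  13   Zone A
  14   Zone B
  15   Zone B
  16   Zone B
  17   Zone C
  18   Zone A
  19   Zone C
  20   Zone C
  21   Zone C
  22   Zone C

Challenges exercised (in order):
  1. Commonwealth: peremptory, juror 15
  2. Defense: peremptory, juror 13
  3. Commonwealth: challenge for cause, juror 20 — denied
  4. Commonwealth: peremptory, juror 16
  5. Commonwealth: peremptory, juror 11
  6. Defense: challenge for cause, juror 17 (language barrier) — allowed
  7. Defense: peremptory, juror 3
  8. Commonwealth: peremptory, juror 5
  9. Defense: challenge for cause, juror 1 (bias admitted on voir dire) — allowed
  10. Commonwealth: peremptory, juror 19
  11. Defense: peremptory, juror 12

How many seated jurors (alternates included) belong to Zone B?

3

Removed: #1, #3, #5, #11, #12, #13, #15, #16, #17, #19.
Seated (9 incl. alternates): #2, #4, #6, #7, #8, #9, #10, #14, #18.
Of those, in Zone B: #6, #10, #14 → 3.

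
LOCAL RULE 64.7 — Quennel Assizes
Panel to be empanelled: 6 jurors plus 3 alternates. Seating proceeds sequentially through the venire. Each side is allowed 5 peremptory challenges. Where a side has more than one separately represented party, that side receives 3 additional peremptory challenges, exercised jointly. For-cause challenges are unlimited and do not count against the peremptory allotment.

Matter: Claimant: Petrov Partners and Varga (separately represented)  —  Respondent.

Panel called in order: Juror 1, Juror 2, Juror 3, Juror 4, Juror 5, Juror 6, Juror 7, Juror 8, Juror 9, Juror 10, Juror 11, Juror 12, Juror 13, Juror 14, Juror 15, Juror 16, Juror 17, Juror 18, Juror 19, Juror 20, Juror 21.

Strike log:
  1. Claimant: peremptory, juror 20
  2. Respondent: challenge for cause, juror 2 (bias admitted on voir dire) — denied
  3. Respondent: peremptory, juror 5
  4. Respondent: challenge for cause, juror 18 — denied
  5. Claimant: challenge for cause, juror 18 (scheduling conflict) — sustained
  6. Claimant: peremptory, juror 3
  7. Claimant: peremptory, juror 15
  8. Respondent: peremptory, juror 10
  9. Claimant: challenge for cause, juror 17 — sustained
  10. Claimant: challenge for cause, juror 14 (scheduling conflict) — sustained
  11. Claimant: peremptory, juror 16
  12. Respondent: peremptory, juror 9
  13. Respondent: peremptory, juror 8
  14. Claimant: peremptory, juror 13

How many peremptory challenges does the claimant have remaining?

3

Claimant allotment: 5 base + 3 multi-party = 8.
Claimant peremptories used: #20, #3, #15, #16, #13 — 5 (for-cause on #18, #17, #14 don't count).
Remaining: 8 − 5 = 3.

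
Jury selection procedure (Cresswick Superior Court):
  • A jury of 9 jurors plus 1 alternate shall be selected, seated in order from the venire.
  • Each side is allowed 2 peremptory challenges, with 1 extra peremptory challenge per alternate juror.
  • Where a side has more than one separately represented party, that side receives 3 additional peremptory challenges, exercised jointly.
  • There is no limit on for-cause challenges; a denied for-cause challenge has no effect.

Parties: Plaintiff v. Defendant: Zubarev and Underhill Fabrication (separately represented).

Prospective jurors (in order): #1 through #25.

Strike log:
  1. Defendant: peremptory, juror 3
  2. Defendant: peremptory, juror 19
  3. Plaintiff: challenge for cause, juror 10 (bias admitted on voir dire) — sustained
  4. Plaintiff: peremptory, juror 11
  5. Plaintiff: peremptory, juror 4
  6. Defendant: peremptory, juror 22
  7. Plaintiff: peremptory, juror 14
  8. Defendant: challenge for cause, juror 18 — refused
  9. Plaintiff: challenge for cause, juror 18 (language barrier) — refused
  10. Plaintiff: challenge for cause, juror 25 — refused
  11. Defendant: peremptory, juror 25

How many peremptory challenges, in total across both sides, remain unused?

2

Plaintiff allotment: 2 base + 1 × 1 alternate = 3. Defendant allotment: 2 base + 1 × 1 alternate + 3 multi-party = 6.
Plaintiff peremptories used: #11, #4, #14 — 3 (for-cause on #10, #18, #25 don't count).
Defendant peremptories used: #3, #19, #22, #25 — 4 (the for-cause on #18 doesn't count).
Remaining: (3 − 3) + (6 − 4) = 2.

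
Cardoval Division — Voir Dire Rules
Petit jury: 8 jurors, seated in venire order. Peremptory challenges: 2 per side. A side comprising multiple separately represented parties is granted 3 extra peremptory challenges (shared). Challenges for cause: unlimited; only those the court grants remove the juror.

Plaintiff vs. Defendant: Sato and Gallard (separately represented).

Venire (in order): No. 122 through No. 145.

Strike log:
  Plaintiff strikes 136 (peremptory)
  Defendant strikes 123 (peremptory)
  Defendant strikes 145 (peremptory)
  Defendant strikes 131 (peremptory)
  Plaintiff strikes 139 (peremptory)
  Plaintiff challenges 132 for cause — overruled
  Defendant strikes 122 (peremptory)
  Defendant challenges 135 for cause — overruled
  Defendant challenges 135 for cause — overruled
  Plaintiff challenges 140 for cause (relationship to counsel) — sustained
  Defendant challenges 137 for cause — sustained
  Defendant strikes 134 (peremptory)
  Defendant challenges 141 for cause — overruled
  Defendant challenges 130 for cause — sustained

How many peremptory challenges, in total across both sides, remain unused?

Plaintiff allotment: 2. Defendant allotment: 2 base + 3 multi-party = 5.
Plaintiff peremptories used: #136, #139 — 2 (for-cause on #132, #140 don't count).
Defendant peremptories used: #123, #145, #131, #122, #134 — 5 (for-cause on #135, #135, #137, #141, #130 don't count).
Remaining: (2 − 2) + (5 − 5) = 0.

0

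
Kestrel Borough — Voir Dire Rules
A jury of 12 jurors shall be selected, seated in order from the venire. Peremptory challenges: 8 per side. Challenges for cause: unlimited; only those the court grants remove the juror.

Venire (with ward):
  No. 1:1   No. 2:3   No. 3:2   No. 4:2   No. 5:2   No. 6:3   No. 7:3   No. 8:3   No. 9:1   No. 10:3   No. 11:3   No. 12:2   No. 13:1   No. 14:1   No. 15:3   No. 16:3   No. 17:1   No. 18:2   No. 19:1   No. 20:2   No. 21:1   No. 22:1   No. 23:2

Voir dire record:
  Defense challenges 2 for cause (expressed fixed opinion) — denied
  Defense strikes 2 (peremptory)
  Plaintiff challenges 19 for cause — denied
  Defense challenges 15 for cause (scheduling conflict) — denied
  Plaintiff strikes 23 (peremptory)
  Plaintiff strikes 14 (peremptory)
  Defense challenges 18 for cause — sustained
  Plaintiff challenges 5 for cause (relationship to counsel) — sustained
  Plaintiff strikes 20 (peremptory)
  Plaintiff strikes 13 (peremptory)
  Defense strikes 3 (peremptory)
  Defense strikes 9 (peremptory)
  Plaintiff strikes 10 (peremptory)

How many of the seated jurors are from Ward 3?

Removed: #2, #3, #5, #9, #10, #13, #14, #18, #20, #23.
Seated jurors 1–12: #1, #4, #6, #7, #8, #11, #12, #15, #16, #17, #19, #21.
Of those, in Ward 3: #6, #7, #8, #11, #15, #16 → 6.

6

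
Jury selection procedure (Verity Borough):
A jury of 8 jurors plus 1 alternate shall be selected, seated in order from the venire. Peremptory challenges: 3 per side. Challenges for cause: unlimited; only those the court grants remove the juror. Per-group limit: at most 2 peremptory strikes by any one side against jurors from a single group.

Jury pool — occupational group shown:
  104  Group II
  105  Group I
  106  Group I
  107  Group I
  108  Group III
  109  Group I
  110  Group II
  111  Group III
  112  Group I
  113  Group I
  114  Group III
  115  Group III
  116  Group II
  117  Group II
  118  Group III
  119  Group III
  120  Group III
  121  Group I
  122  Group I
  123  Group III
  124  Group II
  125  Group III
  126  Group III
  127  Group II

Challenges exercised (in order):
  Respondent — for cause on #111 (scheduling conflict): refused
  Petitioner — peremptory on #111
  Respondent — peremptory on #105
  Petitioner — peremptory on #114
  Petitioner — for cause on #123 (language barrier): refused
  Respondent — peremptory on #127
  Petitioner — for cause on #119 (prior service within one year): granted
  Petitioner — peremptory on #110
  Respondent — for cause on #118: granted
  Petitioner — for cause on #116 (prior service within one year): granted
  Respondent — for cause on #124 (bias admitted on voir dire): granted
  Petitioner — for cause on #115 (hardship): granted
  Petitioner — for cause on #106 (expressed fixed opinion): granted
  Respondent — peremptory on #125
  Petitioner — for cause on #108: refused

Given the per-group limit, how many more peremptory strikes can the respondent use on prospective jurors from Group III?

Respondent peremptories so far: #105, #127, #125 — 3 of 3 used, 0 left overall.
Against Group III: #125 — 1 used; per-group cap 2 leaves 1.
Binding limit: min(0, 1) = 0.

0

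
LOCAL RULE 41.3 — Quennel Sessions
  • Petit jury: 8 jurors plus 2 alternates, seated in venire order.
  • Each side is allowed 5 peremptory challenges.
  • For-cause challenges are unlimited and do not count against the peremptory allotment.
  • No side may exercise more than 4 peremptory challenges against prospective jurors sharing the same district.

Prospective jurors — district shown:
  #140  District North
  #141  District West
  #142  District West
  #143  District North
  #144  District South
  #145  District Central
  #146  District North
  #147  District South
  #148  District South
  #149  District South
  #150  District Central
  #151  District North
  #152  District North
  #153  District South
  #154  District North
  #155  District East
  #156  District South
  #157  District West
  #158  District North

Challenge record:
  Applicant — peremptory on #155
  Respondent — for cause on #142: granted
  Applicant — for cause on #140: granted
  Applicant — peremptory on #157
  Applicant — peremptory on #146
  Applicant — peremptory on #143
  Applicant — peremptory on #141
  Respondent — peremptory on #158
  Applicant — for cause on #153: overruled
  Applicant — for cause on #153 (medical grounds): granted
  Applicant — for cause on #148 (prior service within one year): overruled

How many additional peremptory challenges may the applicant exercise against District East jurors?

Applicant peremptories so far: #155, #157, #146, #143, #141 — 5 of 5 used, 0 left overall.
Against District East: #155 — 1 used; per-district cap 4 leaves 3.
Binding limit: min(0, 3) = 0.

0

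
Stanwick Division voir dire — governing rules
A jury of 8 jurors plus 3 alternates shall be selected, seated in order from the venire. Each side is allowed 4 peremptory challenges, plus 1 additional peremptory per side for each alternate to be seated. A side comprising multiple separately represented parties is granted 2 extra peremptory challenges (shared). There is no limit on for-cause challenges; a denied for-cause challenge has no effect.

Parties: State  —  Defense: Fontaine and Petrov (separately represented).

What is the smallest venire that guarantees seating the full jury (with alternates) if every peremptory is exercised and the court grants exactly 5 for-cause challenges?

32

Seats to fill: 8 + 3 alternates = 11.
Peremptories — State: 4 + 1×3 = 7; Defense: 4 + 1×3 + 2 = 9; total 16.
For-cause removals: 5.
Minimum venire: 11 + 16 + 5 = 32.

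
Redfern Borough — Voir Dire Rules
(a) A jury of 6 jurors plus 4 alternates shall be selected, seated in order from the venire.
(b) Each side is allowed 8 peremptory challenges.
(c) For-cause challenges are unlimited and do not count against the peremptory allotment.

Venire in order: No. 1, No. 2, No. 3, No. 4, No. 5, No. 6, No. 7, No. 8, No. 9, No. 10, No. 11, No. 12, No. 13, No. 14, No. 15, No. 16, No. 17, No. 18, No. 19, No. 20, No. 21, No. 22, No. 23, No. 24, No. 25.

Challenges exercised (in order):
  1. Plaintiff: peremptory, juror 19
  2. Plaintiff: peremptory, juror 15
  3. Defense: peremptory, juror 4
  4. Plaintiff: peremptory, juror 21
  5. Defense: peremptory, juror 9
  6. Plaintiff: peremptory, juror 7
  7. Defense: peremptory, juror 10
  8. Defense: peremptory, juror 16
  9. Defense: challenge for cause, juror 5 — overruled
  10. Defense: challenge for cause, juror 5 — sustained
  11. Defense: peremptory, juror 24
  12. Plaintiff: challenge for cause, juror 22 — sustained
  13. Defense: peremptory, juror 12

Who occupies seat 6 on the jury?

Removed: #4, #5, #7, #9, #10, #12, #15, #16, #19, #21, #22, #24.
Filling seats in venire order through position 6: #1, #2, #3, #6, #8, #11.
So seat 6 is #11.

11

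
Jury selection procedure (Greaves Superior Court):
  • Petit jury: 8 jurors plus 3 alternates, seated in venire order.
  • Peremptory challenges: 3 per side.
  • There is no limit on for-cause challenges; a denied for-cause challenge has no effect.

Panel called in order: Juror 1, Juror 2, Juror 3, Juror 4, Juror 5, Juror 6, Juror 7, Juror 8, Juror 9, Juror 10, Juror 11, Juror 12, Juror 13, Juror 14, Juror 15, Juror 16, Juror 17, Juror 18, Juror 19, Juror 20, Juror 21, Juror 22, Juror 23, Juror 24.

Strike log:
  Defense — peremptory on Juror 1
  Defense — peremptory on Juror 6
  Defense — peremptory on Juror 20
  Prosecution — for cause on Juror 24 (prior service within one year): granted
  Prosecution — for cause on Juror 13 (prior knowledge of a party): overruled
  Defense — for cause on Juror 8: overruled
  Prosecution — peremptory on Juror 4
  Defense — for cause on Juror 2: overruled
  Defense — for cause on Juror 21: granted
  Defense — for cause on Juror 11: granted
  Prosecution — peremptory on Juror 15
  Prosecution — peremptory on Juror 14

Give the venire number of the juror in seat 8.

Removed: #1, #4, #6, #11, #14, #15, #20, #21, #24. (#2, #8, #13 stay — for-cause denied.)
Seating in order: seats 1–8 → #2, #3, #5, #7, #8, #9, #10, #12; alternates → #13, #16, #17.
So seat 8 is #12.

12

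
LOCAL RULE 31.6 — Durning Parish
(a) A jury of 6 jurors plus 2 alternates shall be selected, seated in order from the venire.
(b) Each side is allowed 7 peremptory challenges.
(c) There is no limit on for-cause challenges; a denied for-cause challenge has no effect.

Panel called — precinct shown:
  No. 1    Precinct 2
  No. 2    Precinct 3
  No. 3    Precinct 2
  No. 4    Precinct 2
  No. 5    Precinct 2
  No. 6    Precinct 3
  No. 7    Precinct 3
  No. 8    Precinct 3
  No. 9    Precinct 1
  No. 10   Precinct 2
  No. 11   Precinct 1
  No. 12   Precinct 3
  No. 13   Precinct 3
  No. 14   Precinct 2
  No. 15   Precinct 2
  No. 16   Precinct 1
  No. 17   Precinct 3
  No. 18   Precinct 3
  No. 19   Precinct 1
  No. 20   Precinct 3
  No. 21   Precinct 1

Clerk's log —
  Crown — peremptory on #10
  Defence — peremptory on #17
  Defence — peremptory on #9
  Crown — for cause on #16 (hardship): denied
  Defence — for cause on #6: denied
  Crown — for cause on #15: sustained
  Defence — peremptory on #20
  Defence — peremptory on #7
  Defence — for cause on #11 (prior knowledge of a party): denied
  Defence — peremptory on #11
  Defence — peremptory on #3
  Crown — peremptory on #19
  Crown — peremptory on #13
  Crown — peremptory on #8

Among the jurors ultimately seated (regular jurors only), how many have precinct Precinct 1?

0

Removed: #3, #7, #8, #9, #10, #11, #13, #15, #17, #19, #20.
Seated jurors 1–6: #1, #2, #4, #5, #6, #12 (alternates #14, #16 not counted).
None of those are in Precinct 1 → 0.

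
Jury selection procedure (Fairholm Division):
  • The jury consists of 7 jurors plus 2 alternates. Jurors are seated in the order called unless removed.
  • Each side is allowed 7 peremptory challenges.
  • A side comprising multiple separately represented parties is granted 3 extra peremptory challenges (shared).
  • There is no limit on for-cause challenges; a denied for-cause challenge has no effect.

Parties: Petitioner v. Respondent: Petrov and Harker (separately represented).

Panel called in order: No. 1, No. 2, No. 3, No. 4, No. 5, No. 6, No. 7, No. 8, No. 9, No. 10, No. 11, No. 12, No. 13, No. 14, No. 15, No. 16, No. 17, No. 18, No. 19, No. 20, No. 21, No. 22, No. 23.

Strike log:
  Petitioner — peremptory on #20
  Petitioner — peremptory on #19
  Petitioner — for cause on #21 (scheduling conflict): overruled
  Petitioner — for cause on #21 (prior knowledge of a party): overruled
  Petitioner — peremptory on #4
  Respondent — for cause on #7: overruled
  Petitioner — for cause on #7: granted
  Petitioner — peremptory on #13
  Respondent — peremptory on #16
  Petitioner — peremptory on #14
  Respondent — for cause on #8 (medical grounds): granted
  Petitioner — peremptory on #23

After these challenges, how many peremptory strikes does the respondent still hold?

Respondent allotment: 7 base + 3 multi-party = 10.
Respondent peremptories used: #16 — 1 (for-cause on #7, #8 don't count).
Remaining: 10 − 1 = 9.

9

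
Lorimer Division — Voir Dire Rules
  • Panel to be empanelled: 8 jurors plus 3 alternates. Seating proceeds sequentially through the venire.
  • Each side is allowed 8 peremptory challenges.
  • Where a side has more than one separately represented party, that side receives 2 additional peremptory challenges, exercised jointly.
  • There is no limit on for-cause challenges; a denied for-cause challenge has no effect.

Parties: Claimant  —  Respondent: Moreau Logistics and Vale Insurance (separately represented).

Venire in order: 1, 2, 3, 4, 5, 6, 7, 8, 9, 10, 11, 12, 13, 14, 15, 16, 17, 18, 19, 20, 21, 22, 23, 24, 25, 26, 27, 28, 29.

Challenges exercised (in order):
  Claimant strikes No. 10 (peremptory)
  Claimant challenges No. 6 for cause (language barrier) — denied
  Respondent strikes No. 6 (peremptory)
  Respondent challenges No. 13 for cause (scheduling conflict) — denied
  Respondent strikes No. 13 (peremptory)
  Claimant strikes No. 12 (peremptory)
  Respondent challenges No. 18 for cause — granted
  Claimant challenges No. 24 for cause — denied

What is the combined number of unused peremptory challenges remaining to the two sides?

14

Claimant allotment: 8. Respondent allotment: 8 base + 2 multi-party = 10.
Claimant peremptories used: #10, #12 — 2 (for-cause on #6, #24 don't count).
Respondent peremptories used: #6, #13 — 2 (for-cause on #13, #18 don't count).
Remaining: (8 − 2) + (10 − 2) = 14.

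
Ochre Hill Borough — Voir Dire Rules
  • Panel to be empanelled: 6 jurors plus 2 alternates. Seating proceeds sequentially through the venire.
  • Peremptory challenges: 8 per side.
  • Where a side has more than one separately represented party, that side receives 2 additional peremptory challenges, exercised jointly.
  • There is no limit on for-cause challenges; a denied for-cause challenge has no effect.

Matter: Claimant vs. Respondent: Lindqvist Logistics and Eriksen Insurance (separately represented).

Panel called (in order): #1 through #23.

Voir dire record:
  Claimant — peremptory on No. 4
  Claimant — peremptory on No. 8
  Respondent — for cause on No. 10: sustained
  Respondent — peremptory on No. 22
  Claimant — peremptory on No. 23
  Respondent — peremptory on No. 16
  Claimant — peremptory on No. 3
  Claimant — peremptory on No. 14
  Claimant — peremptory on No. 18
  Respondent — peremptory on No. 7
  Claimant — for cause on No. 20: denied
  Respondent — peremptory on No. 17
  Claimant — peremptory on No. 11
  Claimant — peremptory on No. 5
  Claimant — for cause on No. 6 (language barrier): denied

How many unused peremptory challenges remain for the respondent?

Respondent allotment: 8 base + 2 multi-party = 10.
Respondent peremptories used: #22, #16, #7, #17 — 4 (the for-cause on #10 doesn't count).
Remaining: 10 − 4 = 6.

6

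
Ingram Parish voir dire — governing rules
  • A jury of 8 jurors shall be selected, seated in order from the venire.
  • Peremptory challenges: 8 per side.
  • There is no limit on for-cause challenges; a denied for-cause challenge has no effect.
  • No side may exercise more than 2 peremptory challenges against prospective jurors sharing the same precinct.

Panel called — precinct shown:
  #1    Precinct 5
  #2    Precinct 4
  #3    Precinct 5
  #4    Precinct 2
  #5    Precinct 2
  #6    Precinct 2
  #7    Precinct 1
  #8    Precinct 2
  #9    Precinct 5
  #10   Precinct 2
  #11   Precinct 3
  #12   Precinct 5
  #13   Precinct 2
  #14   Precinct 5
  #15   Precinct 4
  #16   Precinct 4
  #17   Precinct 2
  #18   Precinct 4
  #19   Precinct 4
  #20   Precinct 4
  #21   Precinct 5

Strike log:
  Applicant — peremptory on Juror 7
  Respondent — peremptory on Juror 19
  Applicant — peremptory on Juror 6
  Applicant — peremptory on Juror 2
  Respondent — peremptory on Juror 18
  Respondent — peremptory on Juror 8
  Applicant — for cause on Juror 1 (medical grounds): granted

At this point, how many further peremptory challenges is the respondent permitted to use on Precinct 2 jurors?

Respondent peremptories so far: #19, #18, #8 — 3 of 8 used, 5 left overall.
Against Precinct 2: #8 — 1 used; per-precinct cap 2 leaves 1.
Binding limit: min(5, 1) = 1.

1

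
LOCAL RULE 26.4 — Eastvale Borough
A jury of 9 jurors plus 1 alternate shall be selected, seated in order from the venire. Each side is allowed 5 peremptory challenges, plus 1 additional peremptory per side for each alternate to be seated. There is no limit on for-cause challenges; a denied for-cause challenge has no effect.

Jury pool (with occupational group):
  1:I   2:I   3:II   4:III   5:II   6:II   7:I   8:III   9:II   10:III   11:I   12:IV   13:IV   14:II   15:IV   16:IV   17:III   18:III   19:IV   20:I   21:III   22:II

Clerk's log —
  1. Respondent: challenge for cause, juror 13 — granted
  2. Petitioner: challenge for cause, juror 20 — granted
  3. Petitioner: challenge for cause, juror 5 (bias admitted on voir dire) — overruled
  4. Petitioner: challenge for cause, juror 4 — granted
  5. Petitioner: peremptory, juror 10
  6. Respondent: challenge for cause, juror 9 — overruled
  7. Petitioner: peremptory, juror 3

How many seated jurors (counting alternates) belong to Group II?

Removed: #3, #4, #10, #13, #20.
Seated (10 incl. alternates): #1, #2, #5, #6, #7, #8, #9, #11, #12, #14.
Of those, in Group II: #5, #6, #9, #14 → 4.

4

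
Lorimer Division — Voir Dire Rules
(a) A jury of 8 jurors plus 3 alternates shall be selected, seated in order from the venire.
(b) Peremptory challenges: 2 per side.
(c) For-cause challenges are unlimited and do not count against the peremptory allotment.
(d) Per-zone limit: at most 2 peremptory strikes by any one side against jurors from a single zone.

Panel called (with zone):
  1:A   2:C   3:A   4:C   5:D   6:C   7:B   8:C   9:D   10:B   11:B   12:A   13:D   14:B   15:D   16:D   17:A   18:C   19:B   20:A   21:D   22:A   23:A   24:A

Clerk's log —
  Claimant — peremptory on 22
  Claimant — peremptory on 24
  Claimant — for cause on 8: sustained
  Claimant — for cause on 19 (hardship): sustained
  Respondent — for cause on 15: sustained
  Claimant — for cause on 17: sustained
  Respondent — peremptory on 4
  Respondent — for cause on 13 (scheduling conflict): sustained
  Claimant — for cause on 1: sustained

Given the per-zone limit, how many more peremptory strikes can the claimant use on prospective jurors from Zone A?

0

Claimant peremptories so far: #22, #24 — 2 of 2 used, 0 left overall.
Against Zone A: #22, #24 — 2 used; per-zone cap 2 leaves 0.
Binding limit: min(0, 0) = 0.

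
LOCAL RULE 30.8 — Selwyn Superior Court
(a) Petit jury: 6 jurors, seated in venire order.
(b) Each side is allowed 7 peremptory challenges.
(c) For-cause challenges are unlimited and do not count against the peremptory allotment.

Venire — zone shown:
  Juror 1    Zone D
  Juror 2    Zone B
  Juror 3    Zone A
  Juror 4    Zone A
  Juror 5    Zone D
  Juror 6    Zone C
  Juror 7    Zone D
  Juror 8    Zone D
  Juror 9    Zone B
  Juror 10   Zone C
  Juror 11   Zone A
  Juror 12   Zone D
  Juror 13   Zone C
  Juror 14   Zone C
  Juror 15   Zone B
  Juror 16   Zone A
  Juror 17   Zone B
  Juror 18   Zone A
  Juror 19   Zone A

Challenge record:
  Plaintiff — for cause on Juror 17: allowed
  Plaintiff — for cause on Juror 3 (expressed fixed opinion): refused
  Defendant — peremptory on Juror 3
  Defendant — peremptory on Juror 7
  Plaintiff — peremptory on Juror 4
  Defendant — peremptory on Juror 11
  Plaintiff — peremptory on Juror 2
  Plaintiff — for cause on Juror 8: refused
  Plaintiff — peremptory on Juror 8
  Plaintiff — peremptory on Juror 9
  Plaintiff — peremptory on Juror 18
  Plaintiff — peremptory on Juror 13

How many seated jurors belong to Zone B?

0

Removed: #2, #3, #4, #7, #8, #9, #11, #13, #17, #18.
Seated jurors 1–6: #1, #5, #6, #10, #12, #14.
None of those are in Zone B → 0.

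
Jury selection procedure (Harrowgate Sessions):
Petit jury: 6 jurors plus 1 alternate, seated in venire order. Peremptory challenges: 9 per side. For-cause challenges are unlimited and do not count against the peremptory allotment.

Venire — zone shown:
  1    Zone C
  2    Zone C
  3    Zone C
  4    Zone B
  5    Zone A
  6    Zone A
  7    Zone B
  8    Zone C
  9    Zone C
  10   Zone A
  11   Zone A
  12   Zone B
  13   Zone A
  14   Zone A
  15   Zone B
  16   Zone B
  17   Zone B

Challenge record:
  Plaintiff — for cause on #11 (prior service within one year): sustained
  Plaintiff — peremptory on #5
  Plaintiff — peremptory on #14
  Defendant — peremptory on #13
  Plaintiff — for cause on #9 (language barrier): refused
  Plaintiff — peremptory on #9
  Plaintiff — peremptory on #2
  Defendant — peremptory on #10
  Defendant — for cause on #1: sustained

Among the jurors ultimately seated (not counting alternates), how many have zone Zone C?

Removed: #1, #2, #5, #9, #10, #11, #13, #14.
Seated jurors 1–6: #3, #4, #6, #7, #8, #12 (alternates #15 not counted).
Of those, in Zone C: #3, #8 → 2.

2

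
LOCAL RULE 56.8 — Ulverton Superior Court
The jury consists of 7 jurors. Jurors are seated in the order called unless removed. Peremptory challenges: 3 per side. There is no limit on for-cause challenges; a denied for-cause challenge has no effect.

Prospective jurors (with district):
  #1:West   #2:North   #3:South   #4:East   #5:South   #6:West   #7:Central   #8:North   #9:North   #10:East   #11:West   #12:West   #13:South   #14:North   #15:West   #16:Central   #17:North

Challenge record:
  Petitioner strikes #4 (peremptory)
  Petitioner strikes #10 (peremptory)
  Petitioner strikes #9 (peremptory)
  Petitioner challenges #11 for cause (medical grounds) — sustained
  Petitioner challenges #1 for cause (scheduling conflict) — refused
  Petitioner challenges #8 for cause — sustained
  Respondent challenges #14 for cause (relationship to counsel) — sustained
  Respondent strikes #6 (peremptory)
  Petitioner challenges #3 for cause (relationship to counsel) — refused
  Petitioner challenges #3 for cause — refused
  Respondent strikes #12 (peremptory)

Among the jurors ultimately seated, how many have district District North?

1

Removed: #4, #6, #8, #9, #10, #11, #12, #14.
Seated jurors 1–7: #1, #2, #3, #5, #7, #13, #15.
Of those, in District North: #2 → 1.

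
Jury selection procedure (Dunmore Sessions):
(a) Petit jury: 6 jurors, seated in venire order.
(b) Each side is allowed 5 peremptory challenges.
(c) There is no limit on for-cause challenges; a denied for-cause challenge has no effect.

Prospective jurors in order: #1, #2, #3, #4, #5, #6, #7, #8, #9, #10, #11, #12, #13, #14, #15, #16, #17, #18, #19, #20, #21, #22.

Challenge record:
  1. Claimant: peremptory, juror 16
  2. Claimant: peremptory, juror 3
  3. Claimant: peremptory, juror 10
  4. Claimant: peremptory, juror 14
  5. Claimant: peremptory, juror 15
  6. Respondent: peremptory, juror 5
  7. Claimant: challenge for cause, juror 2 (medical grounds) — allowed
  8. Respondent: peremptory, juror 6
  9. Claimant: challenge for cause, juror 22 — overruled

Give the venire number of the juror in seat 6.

11

Removed: #2, #3, #5, #6, #10, #14, #15, #16. (#22 stays — for-cause denied.)
Filling seats in venire order through position 6: #1, #4, #7, #8, #9, #11.
So seat 6 is #11.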